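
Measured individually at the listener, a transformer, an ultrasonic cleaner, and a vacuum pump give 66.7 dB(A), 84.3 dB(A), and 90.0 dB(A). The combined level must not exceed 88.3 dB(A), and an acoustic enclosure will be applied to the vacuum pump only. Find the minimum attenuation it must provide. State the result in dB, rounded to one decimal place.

Fixed contribution from the other sources: Σ 10^(L/10) = 10^(66.7/10) + 10^(84.3/10) = 2.738e+08 (84.37 dB(A)).
To meet 88.3 dB(A) overall, the treated vacuum pump may contribute at most 10^(88.3/10) − 2.738e+08 = 4.023e+08, i.e. 86.04 dB(A).
So the vacuum pump must be reduced from 90.0 to 86.04 dB(A): IL = 3.96 dB.

4.0 dB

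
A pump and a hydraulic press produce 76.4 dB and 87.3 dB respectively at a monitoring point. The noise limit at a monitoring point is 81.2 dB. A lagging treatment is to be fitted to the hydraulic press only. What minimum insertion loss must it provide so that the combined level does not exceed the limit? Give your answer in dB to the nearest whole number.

8 dB

Everything except the hydraulic press sums to 10^(76.4/10) = 4.365e+07 in linear terms, 76.40 dB.
To meet 81.2 dB overall, the treated hydraulic press may contribute at most 10^(81.2/10) − 4.365e+07 = 8.817e+07, i.e. 79.45 dB.
So the hydraulic press must be reduced from 87.3 to 79.45 dB: IL = 7.85 dB.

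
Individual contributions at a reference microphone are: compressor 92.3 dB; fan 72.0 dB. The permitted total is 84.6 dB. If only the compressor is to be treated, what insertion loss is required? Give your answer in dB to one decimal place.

Everything except the compressor sums to 10^(72.0/10) = 1.585e+07 in linear terms, 72.00 dB.
To meet 84.6 dB overall, the treated compressor may contribute at most 10^(84.6/10) − 1.585e+07 = 2.726e+08, i.e. 84.35 dB.
So the compressor must be reduced from 92.3 to 84.35 dB: IL = 7.95 dB.

7.9 dB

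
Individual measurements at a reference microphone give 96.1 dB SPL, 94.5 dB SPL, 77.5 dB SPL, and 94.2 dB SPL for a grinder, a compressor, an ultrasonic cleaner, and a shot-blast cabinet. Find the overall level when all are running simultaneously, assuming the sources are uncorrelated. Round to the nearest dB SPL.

100 dB SPL

Incoherent sources combine by intensity addition: L_total = 10·log₁₀(Σ 10^(L_i/10)).
Σ 10^(L/10) = 10^(96.1/10) + 10^(94.5/10) + 10^(77.5/10) + 10^(94.2/10) = 9.579e+09.
L_total = 10·log₁₀(9.579e+09) = 99.81 dB SPL.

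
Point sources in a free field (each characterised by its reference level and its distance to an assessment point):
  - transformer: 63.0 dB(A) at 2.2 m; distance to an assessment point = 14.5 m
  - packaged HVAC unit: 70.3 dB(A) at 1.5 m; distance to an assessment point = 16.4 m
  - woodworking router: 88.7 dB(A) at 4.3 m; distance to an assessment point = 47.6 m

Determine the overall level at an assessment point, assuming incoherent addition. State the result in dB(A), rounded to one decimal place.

67.9 dB(A)

First find each source's level at the receiver (point-source: −20·log₁₀(r/r_ref)), then combine on an intensity basis.
transformer: 63.0 − 20·log₁₀(14.5/2.2) = 63.0 − 16.38 = 46.62 dB(A).
packaged HVAC unit: 70.3 − 20·log₁₀(16.4/1.5) = 70.3 − 20.78 = 49.52 dB(A).
woodworking router: 88.7 − 20·log₁₀(47.6/4.3) = 88.7 − 20.88 = 67.82 dB(A).
Σ 10^(L/10) = 6.185e+06 → L_total = 10·log₁₀(6.185e+06) = 67.91 dB(A).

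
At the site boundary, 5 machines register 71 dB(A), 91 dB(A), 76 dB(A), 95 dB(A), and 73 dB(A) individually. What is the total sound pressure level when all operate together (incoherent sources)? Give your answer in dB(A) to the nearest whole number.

Incoherent sources combine by intensity addition: L_total = 10·log₁₀(Σ 10^(L_i/10)).
Σ 10^(L/10) = 10^(71/10) + 10^(91/10) + 10^(76/10) + 10^(95/10) + 10^(73/10) = 4.494e+09.
L_total = 10·log₁₀(4.494e+09) = 96.53 dB(A).

97 dB(A)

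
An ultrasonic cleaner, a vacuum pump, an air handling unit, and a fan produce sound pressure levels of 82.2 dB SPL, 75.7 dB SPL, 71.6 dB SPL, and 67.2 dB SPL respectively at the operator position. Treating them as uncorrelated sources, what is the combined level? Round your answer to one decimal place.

83.5 dB SPL

For uncorrelated sources the intensities add, so convert each level to linear form, sum, and take 10·log₁₀ of the total.
Σ 10^(L/10) = 10^(82.2/10) + 10^(75.7/10) + 10^(71.6/10) + 10^(67.2/10) = 2.228e+08.
L_total = 10·log₁₀(2.228e+08) = 83.48 dB SPL.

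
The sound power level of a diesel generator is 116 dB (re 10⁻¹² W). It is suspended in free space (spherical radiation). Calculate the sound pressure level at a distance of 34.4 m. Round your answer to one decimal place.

74.3 dB

The power spreads over a sphere of area 4π·r², so L_p = L_w − 10·log₁₀(4π·r²).
4π·r² = 1.487e+04 m², 10·log₁₀ of that is 41.723 dB.
L_p = 116 − 41.723 = 74.28 dB.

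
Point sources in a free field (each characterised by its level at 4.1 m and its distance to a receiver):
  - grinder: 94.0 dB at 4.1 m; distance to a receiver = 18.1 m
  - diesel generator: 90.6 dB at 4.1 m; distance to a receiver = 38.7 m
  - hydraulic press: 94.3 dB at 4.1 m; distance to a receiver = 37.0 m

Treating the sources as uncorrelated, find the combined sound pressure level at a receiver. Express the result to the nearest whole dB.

First find each source's level at the receiver (point-source: −20·log₁₀(r/r_ref)), then combine on an intensity basis.
grinder: 94.0 − 20·log₁₀(18.1/4.1) = 94.0 − 12.90 = 81.10 dB.
diesel generator: 90.6 − 20·log₁₀(38.7/4.1) = 90.6 − 19.50 = 71.10 dB.
hydraulic press: 94.3 − 20·log₁₀(37.0/4.1) = 94.3 − 19.11 = 75.19 dB.
Σ 10^(L/10) = 1.748e+08 → L_total = 10·log₁₀(1.748e+08) = 82.43 dB.

82 dB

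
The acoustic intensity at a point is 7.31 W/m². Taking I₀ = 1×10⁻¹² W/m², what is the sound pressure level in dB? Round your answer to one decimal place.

L = 10·log₁₀(I/I₀) = 10·log₁₀(7.31/10⁻¹²) = 10·log₁₀(7.31×10^12).
L = 10·(0.8639 + 12) = 128.64 dB.

128.6 dB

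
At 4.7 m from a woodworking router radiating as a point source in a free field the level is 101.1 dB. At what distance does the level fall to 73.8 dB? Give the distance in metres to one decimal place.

108.9 m

For a point source L₁ − L₂ = 20·log₁₀(r₂/r₁), so r₂ = r₁·10^((L₁−L₂)/20).
r₂ = 4.7·10^((101.1−73.8)/20) = 4.7·10^(27.3/20) = 108.92 m.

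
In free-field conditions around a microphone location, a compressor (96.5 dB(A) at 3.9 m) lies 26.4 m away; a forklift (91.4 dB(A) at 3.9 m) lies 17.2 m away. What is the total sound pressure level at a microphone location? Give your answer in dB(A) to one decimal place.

First find each source's level at the receiver (point-source: −20·log₁₀(r/r_ref)), then combine on an intensity basis.
compressor: 96.5 − 20·log₁₀(26.4/3.9) = 96.5 − 16.61 = 79.89 dB(A).
forklift: 91.4 − 20·log₁₀(17.2/3.9) = 91.4 − 12.89 = 78.51 dB(A).
Σ 10^(L/10) = 1.685e+08 → L_total = 10·log₁₀(1.685e+08) = 82.26 dB(A).

82.3 dB(A)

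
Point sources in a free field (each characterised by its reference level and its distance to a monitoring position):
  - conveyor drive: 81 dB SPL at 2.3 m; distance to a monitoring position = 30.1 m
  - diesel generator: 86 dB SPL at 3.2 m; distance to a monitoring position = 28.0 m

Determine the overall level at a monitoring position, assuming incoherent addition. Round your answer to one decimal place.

67.7 dB SPL

Propagate each source to the receiver with L = L_ref − 20·log₁₀(r/r_ref), then add intensities.
conveyor drive: 81 − 20·log₁₀(30.1/2.3) = 81 − 22.34 = 58.66 dB SPL.
diesel generator: 86 − 20·log₁₀(28.0/3.2) = 86 − 18.84 = 67.16 dB SPL.
Σ 10^(L/10) = 5.935e+06 → L_total = 10·log₁₀(5.935e+06) = 67.73 dB SPL.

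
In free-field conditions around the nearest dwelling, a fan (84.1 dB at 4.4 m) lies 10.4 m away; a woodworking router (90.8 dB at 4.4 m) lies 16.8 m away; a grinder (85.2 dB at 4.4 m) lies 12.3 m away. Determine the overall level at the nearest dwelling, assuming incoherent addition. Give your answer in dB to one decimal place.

82.3 dB

Apply inverse-square spreading to bring every level to the receiver, then sum 10^(L/10).
fan: 84.1 − 20·log₁₀(10.4/4.4) = 84.1 − 7.47 = 76.63 dB.
woodworking router: 90.8 − 20·log₁₀(16.8/4.4) = 90.8 − 11.64 = 79.16 dB.
grinder: 85.2 − 20·log₁₀(12.3/4.4) = 85.2 − 8.93 = 76.27 dB.
Σ 10^(L/10) = 1.709e+08 → L_total = 10·log₁₀(1.709e+08) = 82.33 dB.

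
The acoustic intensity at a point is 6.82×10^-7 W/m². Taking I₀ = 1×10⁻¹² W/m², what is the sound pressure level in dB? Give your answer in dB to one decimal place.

Dividing by I₀ shifts the exponent by 12: I/I₀ = 6.82×10^5.
L = 10·(0.8338 + 5) = 58.34 dB.

58.3 dB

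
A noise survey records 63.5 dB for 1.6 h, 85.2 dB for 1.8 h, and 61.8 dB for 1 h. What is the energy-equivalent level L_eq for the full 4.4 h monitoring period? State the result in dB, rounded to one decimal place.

Weight each interval's intensity by its duration and average over T = 4.4 h:
Σ tᵢ·10^(Lᵢ/10) = 1.6·10^(63.5/10) + 1.8·10^(85.2/10) + 1·10^(61.8/10) = 6.011e+08.
L_eq = 10·log₁₀(6.011e+08/4.4) = 81.36 dB.

81.4 dB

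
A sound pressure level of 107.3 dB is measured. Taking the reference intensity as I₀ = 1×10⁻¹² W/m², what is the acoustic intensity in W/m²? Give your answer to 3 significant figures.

L = 10·log₁₀(I/I₀) ⇒ I = I₀·10^(L/10) = 10⁻¹² × 10^10.73.

0.0537 W/m²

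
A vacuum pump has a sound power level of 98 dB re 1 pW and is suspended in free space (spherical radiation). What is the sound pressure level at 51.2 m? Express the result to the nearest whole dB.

53 dB

Free-field spherical radiation: L_p = L_w − 10·log₁₀(4π·r²), r = 51.2 m.
4π·r² = 3.294e+04 m², 10·log₁₀ of that is 45.177 dB.
L_p = 98 − 45.177 = 52.82 dB.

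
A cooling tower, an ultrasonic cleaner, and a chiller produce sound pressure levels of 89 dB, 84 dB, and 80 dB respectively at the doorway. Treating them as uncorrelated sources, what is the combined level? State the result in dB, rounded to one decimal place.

For uncorrelated sources the intensities add, so convert each level to linear form, sum, and take 10·log₁₀ of the total.
Σ 10^(L/10) = 10^(89/10) + 10^(84/10) + 10^(80/10) = 1.146e+09.
L_total = 10·log₁₀(1.146e+09) = 90.59 dB.

90.6 dB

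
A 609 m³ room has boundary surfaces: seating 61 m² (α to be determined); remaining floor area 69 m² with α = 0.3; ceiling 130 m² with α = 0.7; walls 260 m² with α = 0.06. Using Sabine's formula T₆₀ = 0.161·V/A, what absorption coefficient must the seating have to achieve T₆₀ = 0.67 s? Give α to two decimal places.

A = 0.161·V/T₆₀ = 0.161·609/0.67 = 146.34 m² sabins.
Absorption from the other surfaces = 69·0.3 + 130·0.7 + 260·0.06 = 127.30 m², so the seating must supply 19.04 m² over 61 m².
α = 19.04/61 = 0.312.

0.31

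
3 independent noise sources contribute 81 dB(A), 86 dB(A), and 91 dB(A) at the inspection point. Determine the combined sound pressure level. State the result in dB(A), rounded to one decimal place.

Incoherent sources combine by intensity addition: L_total = 10·log₁₀(Σ 10^(L_i/10)).
Σ 10^(L/10) = 10^(81/10) + 10^(86/10) + 10^(91/10) = 1.783e+09.
L_total = 10·log₁₀(1.783e+09) = 92.51 dB(A).

92.5 dB(A)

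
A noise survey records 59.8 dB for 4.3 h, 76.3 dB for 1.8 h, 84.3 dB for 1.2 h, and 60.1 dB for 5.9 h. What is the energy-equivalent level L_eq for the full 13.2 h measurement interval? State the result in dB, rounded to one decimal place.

74.9 dB

L_eq = 10·log₁₀[(1/T)·Σ tᵢ·10^(Lᵢ/10)] with T = 13.2 h.
Σ tᵢ·10^(Lᵢ/10) = 4.3·10^(59.8/10) + 1.8·10^(76.3/10) + 1.2·10^(84.3/10) + 5.9·10^(60.1/10) = 4.099e+08.
L_eq = 10·log₁₀(4.099e+08/13.2) = 74.92 dB.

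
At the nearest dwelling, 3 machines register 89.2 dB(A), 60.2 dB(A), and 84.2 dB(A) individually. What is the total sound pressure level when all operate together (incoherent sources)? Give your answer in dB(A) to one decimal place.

Incoherent sources combine by intensity addition: L_total = 10·log₁₀(Σ 10^(L_i/10)).
Σ 10^(L/10) = 10^(89.2/10) + 10^(60.2/10) + 10^(84.2/10) = 1.096e+09.
L_total = 10·log₁₀(1.096e+09) = 90.40 dB(A).

90.4 dB(A)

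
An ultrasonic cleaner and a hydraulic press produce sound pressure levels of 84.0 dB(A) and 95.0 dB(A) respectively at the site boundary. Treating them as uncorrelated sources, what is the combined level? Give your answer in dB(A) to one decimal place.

95.3 dB(A)

For uncorrelated sources the intensities add, so convert each level to linear form, sum, and take 10·log₁₀ of the total.
Σ 10^(L/10) = 10^(84.0/10) + 10^(95.0/10) = 3.413e+09.
L_total = 10·log₁₀(3.413e+09) = 95.33 dB(A).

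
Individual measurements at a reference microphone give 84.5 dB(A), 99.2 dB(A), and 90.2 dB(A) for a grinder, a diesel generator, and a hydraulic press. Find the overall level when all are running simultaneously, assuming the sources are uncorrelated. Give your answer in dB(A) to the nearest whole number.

100 dB(A)

For uncorrelated sources the intensities add, so convert each level to linear form, sum, and take 10·log₁₀ of the total.
Σ 10^(L/10) = 10^(84.5/10) + 10^(99.2/10) + 10^(90.2/10) = 9.647e+09.
L_total = 10·log₁₀(9.647e+09) = 99.84 dB(A).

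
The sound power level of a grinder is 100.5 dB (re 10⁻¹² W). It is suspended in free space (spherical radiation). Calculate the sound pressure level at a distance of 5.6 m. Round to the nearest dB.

The power spreads over a sphere of area 4π·r², so L_p = L_w − 10·log₁₀(4π·r²).
4π·r² = 394.1 m², 10·log₁₀ of that is 25.956 dB.
L_p = 100.5 − 25.956 = 74.54 dB.

75 dB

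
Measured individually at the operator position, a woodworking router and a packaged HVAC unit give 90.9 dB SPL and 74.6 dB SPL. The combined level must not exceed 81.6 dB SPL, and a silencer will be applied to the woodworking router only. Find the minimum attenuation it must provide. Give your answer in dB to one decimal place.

10.3 dB

The untreated sources together contribute 10^(74.6/10) = 2.884e+07, i.e. 74.60 dB SPL.
The limit corresponds to 10^(81.6/10) = 1.445e+08; subtracting the fixed part leaves 1.157e+08 for the woodworking router, i.e. 80.63 dB SPL.
So the woodworking router must be reduced from 90.9 to 80.63 dB SPL: IL = 10.27 dB.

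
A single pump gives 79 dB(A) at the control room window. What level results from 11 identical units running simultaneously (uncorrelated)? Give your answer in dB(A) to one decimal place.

89.4 dB(A)

L_total = L₁ + 10·log₁₀ N for N identical incoherent sources.
L_total = 79 + 10·log₁₀(11) = 79 + 10.414 = 89.41 dB(A).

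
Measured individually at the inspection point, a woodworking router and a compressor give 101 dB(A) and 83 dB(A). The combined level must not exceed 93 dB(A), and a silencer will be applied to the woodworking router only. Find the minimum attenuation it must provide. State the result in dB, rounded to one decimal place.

Everything except the woodworking router sums to 10^(83/10) = 1.995e+08 in linear terms, 83.00 dB(A).
The limit corresponds to 10^(93/10) = 1.995e+09; subtracting the fixed part leaves 1.796e+09 for the woodworking router, i.e. 92.54 dB(A).
Required insertion loss = 101 − 92.54 = 8.46 dB.

8.5 dB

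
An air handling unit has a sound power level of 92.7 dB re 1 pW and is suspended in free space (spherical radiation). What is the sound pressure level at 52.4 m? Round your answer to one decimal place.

47.3 dB

The power spreads over a sphere of area 4π·r², so L_p = L_w − 10·log₁₀(4π·r²).
4π·r² = 3.45e+04 m², 10·log₁₀ of that is 45.379 dB.
L_p = 92.7 − 45.379 = 47.32 dB.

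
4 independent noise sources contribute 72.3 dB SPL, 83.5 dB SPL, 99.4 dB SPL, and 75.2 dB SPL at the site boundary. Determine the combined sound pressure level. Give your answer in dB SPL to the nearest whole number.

For uncorrelated sources the intensities add, so convert each level to linear form, sum, and take 10·log₁₀ of the total.
Σ 10^(L/10) = 10^(72.3/10) + 10^(83.5/10) + 10^(99.4/10) + 10^(75.2/10) = 8.984e+09.
L_total = 10·log₁₀(8.984e+09) = 99.53 dB SPL.

100 dB SPL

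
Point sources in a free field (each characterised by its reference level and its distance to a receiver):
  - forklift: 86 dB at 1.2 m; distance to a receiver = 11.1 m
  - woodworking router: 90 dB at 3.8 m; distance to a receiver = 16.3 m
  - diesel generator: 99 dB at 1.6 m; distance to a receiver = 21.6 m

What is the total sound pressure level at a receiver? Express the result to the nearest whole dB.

First find each source's level at the receiver (point-source: −20·log₁₀(r/r_ref)), then combine on an intensity basis.
forklift: 86 − 20·log₁₀(11.1/1.2) = 86 − 19.32 = 66.68 dB.
woodworking router: 90 − 20·log₁₀(16.3/3.8) = 90 − 12.65 = 77.35 dB.
diesel generator: 99 − 20·log₁₀(21.6/1.6) = 99 − 22.61 = 76.39 dB.
Σ 10^(L/10) = 1.026e+08 → L_total = 10·log₁₀(1.026e+08) = 80.11 dB.

80 dB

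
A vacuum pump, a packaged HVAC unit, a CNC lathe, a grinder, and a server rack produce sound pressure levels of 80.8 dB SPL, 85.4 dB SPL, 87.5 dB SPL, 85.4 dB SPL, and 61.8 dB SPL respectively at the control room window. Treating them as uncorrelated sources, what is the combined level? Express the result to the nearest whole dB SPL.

91 dB SPL

Incoherent sources combine by intensity addition: L_total = 10·log₁₀(Σ 10^(L_i/10)).
Σ 10^(L/10) = 10^(80.8/10) + 10^(85.4/10) + 10^(87.5/10) + 10^(85.4/10) + 10^(61.8/10) = 1.378e+09.
L_total = 10·log₁₀(1.378e+09) = 91.39 dB SPL.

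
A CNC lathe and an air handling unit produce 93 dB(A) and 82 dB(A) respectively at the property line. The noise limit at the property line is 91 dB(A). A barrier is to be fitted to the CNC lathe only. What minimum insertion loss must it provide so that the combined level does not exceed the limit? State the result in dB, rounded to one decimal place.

The untreated sources together contribute 10^(82/10) = 1.585e+08, i.e. 82.00 dB(A).
To meet 91 dB(A) overall, the treated CNC lathe may contribute at most 10^(91/10) − 1.585e+08 = 1.100e+09, i.e. 90.42 dB(A).
So the CNC lathe must be reduced from 93 to 90.42 dB(A): IL = 2.58 dB.

2.6 dB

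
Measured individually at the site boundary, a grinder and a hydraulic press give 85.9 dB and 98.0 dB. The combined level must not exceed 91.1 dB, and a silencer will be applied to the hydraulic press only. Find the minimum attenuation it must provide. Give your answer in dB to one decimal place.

The untreated sources together contribute 10^(85.9/10) = 3.890e+08, i.e. 85.90 dB.
The limit corresponds to 10^(91.1/10) = 1.288e+09; subtracting the fixed part leaves 8.992e+08 for the hydraulic press, i.e. 89.54 dB.
Required insertion loss = 98.0 − 89.54 = 8.46 dB.

8.5 dB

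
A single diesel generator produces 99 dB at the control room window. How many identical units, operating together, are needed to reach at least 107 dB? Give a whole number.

7

Need L₁ + 10·log₁₀ N ≥ 107, i.e. log₁₀ N ≥ 0.80.
N ≥ 10^(8.0/10) = 6.310, so N = 7.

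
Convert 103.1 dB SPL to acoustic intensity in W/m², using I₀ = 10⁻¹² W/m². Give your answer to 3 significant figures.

0.0204 W/m²

I = I₀·10^(L/10) = 10⁻¹² × 10^(103.1/10) = 10^(-1.690).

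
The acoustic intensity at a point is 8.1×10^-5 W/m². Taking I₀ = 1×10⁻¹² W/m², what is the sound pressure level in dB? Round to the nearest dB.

Dividing by I₀ shifts the exponent by 12: I/I₀ = 8.1×10^7.
L = 10·(0.9085 + 7) = 79.08 dB.

79 dB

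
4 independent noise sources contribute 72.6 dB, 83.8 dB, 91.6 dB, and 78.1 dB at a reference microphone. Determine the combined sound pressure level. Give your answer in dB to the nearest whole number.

Incoherent sources combine by intensity addition: L_total = 10·log₁₀(Σ 10^(L_i/10)).
Σ 10^(L/10) = 10^(72.6/10) + 10^(83.8/10) + 10^(91.6/10) + 10^(78.1/10) = 1.768e+09.
L_total = 10·log₁₀(1.768e+09) = 92.48 dB.

92 dB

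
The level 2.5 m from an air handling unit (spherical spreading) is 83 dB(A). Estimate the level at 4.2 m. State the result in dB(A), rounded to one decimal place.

For a point source, L₂ = L₁ − 20·log₁₀(r₂/r₁).
L₂ = 83 − 20·log₁₀(4.2/2.5) = 83 − 4.506 = 78.49 dB(A).

78.5 dB(A)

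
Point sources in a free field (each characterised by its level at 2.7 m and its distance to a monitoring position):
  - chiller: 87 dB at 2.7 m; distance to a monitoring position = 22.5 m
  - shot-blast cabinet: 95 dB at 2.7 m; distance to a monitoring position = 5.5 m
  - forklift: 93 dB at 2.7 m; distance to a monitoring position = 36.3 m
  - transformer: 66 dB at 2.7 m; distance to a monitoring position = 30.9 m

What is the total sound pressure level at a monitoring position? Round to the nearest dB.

Apply inverse-square spreading to bring every level to the receiver, then sum 10^(L/10).
chiller: 87 − 20·log₁₀(22.5/2.7) = 87 − 18.42 = 68.58 dB.
shot-blast cabinet: 95 − 20·log₁₀(5.5/2.7) = 95 − 6.18 = 88.82 dB.
forklift: 93 − 20·log₁₀(36.3/2.7) = 93 − 22.57 = 70.43 dB.
transformer: 66 − 20·log₁₀(30.9/2.7) = 66 − 21.17 = 44.83 dB.
Σ 10^(L/10) = 7.804e+08 → L_total = 10·log₁₀(7.804e+08) = 88.92 dB.

89 dB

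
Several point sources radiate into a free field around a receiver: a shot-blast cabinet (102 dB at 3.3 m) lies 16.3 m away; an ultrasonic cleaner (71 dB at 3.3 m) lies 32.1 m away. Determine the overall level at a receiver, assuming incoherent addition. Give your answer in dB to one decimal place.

First find each source's level at the receiver (point-source: −20·log₁₀(r/r_ref)), then combine on an intensity basis.
shot-blast cabinet: 102 − 20·log₁₀(16.3/3.3) = 102 − 13.87 = 88.13 dB.
ultrasonic cleaner: 71 − 20·log₁₀(32.1/3.3) = 71 − 19.76 = 51.24 dB.
Σ 10^(L/10) = 6.497e+08 → L_total = 10·log₁₀(6.497e+08) = 88.13 dB.

88.1 dB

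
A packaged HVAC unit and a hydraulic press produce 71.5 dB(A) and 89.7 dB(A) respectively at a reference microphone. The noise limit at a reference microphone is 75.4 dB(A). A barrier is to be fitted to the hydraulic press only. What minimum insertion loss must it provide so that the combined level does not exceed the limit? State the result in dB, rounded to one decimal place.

16.6 dB

Everything except the hydraulic press sums to 10^(71.5/10) = 1.413e+07 in linear terms, 71.50 dB(A).
To meet 75.4 dB(A) overall, the treated hydraulic press may contribute at most 10^(75.4/10) − 1.413e+07 = 2.055e+07, i.e. 73.13 dB(A).
So the hydraulic press must be reduced from 89.7 to 73.13 dB(A): IL = 16.57 dB.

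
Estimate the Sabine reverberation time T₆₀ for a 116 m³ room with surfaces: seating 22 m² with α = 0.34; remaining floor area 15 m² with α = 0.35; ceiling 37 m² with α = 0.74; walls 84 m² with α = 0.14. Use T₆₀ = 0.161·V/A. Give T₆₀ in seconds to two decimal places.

0.36 s

Summing Sᵢαᵢ: 22·0.34 + 15·0.35 + 37·0.74 + 84·0.14 = 51.87 m².
T₆₀ = 0.161·V/A = 0.161·116/51.87 = 0.360 s.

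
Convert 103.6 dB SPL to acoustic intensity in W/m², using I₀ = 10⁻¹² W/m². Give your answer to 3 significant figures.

L = 10·log₁₀(I/I₀) ⇒ I = I₀·10^(L/10) = 10⁻¹² × 10^10.36.

0.0229 W/m²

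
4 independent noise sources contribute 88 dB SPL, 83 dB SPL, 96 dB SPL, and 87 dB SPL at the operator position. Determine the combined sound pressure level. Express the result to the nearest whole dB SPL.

For uncorrelated sources the intensities add, so convert each level to linear form, sum, and take 10·log₁₀ of the total.
Σ 10^(L/10) = 10^(88/10) + 10^(83/10) + 10^(96/10) + 10^(87/10) = 5.313e+09.
L_total = 10·log₁₀(5.313e+09) = 97.25 dB SPL.

97 dB SPL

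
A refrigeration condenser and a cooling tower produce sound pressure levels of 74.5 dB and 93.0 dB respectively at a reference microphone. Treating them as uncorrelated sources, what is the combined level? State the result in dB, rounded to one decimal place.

93.1 dB

Incoherent sources combine by intensity addition: L_total = 10·log₁₀(Σ 10^(L_i/10)).
Σ 10^(L/10) = 10^(74.5/10) + 10^(93.0/10) = 2.023e+09.
L_total = 10·log₁₀(2.023e+09) = 93.06 dB.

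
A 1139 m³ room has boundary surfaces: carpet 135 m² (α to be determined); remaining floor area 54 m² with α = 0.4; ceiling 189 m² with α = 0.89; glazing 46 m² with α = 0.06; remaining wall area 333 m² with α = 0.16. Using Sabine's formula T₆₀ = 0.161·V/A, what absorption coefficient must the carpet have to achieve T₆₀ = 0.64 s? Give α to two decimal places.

0.30

A = 0.161·V/T₆₀ = 0.161·1139/0.64 = 286.53 m² sabins.
Absorption from the other surfaces = 54·0.4 + 189·0.89 + 46·0.06 + 333·0.16 = 245.85 m², so the carpet must supply 40.68 m² over 135 m².
α = 40.68/135 = 0.301.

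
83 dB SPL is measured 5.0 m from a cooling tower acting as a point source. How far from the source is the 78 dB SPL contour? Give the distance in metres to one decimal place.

For a point source L₁ − L₂ = 20·log₁₀(r₂/r₁), so r₂ = r₁·10^((L₁−L₂)/20).
r₂ = 5.0·10^((83−78)/20) = 5.0·10^(5.0/20) = 8.89 m.

8.9 m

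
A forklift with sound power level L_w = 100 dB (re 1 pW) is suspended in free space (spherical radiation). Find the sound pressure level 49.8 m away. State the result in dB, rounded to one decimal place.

55.1 dB

L_p = L_w − 10·log₁₀(4π·r²) with r = 49.8 m.
4π·r² = 3.117e+04 m², 10·log₁₀ of that is 44.937 dB.
L_p = 100 − 44.937 = 55.06 dB.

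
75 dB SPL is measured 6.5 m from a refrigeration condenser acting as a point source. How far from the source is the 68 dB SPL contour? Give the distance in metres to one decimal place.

Point-source spreading drops the level by 20·log₁₀(r₂/r₁); inverting, r₂/r₁ = 10^(ΔL/20).
r₂ = 6.5·10^((75−68)/20) = 6.5·10^(7.0/20) = 14.55 m.

14.6 m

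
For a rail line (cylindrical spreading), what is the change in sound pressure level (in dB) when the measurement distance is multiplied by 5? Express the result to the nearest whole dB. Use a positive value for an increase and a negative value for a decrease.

With cylindrical spreading the level changes by −10·log₁₀(r₂/r₁).
ΔL = −10·log₁₀(5) = -6.99 dB.

-7 dB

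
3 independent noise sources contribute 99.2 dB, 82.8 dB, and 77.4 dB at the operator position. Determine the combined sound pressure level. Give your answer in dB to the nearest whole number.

99 dB

Incoherent sources combine by intensity addition: L_total = 10·log₁₀(Σ 10^(L_i/10)).
Σ 10^(L/10) = 10^(99.2/10) + 10^(82.8/10) + 10^(77.4/10) = 8.563e+09.
L_total = 10·log₁₀(8.563e+09) = 99.33 dB.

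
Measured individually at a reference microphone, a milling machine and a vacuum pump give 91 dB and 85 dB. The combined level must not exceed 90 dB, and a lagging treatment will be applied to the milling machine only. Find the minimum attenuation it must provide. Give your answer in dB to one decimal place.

2.7 dB

Fixed contribution from the other source: Σ 10^(L/10) = 10^(85/10) = 3.162e+08 (85.00 dB).
To meet 90 dB overall, the treated milling machine may contribute at most 10^(90/10) − 3.162e+08 = 6.838e+08, i.e. 88.35 dB.
So the milling machine must be reduced from 91 to 88.35 dB: IL = 2.65 dB.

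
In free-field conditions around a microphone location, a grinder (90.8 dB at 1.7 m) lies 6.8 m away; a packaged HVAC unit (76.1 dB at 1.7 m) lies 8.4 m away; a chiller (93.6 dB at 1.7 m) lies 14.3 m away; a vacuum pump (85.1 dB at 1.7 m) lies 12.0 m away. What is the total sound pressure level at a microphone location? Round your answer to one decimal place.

80.6 dB

First find each source's level at the receiver (point-source: −20·log₁₀(r/r_ref)), then combine on an intensity basis.
grinder: 90.8 − 20·log₁₀(6.8/1.7) = 90.8 − 12.04 = 78.76 dB.
packaged HVAC unit: 76.1 − 20·log₁₀(8.4/1.7) = 76.1 − 13.88 = 62.22 dB.
chiller: 93.6 − 20·log₁₀(14.3/1.7) = 93.6 − 18.50 = 75.10 dB.
vacuum pump: 85.1 − 20·log₁₀(12.0/1.7) = 85.1 − 16.97 = 68.13 dB.
Σ 10^(L/10) = 1.157e+08 → L_total = 10·log₁₀(1.157e+08) = 80.63 dB.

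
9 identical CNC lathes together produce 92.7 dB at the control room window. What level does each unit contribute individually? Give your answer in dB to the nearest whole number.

83 dB

9 equal contributions raise the level by 10·log₁₀ 9 = 9.542 dB, so each unit alone gives 92.7 − 9.542.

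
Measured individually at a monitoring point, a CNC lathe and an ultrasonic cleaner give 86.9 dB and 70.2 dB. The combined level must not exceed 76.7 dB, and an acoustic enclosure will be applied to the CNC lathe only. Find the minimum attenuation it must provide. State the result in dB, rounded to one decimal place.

The untreated sources together contribute 10^(70.2/10) = 1.047e+07, i.e. 70.20 dB.
The limit corresponds to 10^(76.7/10) = 4.677e+07; subtracting the fixed part leaves 3.630e+07 for the CNC lathe, i.e. 75.60 dB.
So the CNC lathe must be reduced from 86.9 to 75.60 dB: IL = 11.30 dB.

11.3 dB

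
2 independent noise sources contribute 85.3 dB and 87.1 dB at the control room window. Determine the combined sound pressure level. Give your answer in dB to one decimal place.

89.3 dB

Incoherent sources combine by intensity addition: L_total = 10·log₁₀(Σ 10^(L_i/10)).
Σ 10^(L/10) = 10^(85.3/10) + 10^(87.1/10) = 8.517e+08.
L_total = 10·log₁₀(8.517e+08) = 89.30 dB.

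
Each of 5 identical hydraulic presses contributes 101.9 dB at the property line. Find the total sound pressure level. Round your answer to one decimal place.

108.9 dB

L_total = L₁ + 10·log₁₀ N for N identical incoherent sources.
L_total = 101.9 + 10·log₁₀(5) = 101.9 + 6.990 = 108.89 dB.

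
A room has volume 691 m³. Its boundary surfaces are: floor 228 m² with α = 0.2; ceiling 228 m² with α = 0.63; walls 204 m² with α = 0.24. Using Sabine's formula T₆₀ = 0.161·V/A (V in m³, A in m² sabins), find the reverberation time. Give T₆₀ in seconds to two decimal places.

0.47 s

A = Σ Sᵢαᵢ = 228·0.2 + 228·0.63 + 204·0.24 = 238.20 m².
T₆₀ = 0.161·V/A = 0.161·691/238.20 = 0.467 s.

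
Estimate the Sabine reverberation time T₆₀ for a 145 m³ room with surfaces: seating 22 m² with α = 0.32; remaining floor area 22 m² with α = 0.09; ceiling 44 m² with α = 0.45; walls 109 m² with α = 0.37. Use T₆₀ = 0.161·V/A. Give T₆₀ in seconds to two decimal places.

0.34 s

A = Σ Sᵢαᵢ = 22·0.32 + 22·0.09 + 44·0.45 + 109·0.37 = 69.15 m².
T₆₀ = 0.161 × 145 / 69.15 = 0.338 s.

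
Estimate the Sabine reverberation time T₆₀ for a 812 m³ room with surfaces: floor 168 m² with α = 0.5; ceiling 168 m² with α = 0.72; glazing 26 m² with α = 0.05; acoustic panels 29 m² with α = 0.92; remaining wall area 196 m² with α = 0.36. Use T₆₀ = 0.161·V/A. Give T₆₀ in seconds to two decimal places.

Total absorption A = 168·0.5 + 168·0.72 + 26·0.05 + 29·0.92 + 196·0.36 = 303.50 m² sabins.
T₆₀ = 0.161·V/A = 0.161·812/303.50 = 0.431 s.

0.43 s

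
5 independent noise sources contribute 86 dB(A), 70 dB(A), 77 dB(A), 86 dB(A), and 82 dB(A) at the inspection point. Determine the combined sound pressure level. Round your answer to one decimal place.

90.1 dB(A)

Incoherent sources combine by intensity addition: L_total = 10·log₁₀(Σ 10^(L_i/10)).
Σ 10^(L/10) = 10^(86/10) + 10^(70/10) + 10^(77/10) + 10^(86/10) + 10^(82/10) = 1.015e+09.
L_total = 10·log₁₀(1.015e+09) = 90.06 dB(A).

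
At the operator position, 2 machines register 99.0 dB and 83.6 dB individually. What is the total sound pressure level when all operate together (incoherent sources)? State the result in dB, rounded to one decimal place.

99.1 dB

For uncorrelated sources the intensities add, so convert each level to linear form, sum, and take 10·log₁₀ of the total.
Σ 10^(L/10) = 10^(99.0/10) + 10^(83.6/10) = 8.172e+09.
L_total = 10·log₁₀(8.172e+09) = 99.12 dB.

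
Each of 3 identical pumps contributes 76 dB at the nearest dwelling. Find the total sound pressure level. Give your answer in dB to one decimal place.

L_total = L₁ + 10·log₁₀ N for N identical incoherent sources.
L_total = 76 + 10·log₁₀(3) = 76 + 4.771 = 80.77 dB.

80.8 dB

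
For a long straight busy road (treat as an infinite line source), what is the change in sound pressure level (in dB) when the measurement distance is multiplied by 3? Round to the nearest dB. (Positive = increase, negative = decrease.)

-5 dB

A line source loses 3 dB per doubling of distance; generally ΔL = −10·log₁₀(r₂/r₁).
ΔL = −10·log₁₀(3) = -4.77 dB.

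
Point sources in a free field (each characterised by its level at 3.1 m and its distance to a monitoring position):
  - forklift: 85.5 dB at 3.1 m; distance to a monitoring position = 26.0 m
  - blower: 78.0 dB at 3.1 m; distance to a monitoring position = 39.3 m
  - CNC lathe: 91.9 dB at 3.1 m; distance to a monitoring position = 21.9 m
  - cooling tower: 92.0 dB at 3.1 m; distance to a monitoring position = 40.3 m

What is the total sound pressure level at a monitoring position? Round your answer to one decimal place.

Propagate each source to the receiver with L = L_ref − 20·log₁₀(r/r_ref), then add intensities.
forklift: 85.5 − 20·log₁₀(26.0/3.1) = 85.5 − 18.47 = 67.03 dB.
blower: 78.0 − 20·log₁₀(39.3/3.1) = 78.0 − 22.06 = 55.94 dB.
CNC lathe: 91.9 − 20·log₁₀(21.9/3.1) = 91.9 − 16.98 = 74.92 dB.
cooling tower: 92.0 − 20·log₁₀(40.3/3.1) = 92.0 − 22.28 = 69.72 dB.
Σ 10^(L/10) = 4.585e+07 → L_total = 10·log₁₀(4.585e+07) = 76.61 dB.

76.6 dB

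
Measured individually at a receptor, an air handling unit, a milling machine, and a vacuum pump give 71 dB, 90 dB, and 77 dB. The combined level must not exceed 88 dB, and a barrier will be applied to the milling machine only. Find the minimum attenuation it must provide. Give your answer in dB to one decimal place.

Fixed contribution from the other sources: Σ 10^(L/10) = 10^(71/10) + 10^(77/10) = 6.271e+07 (77.97 dB).
To meet 88 dB overall, the treated milling machine may contribute at most 10^(88/10) − 6.271e+07 = 5.682e+08, i.e. 87.55 dB.
Required insertion loss = 90 − 87.55 = 2.45 dB.

2.5 dB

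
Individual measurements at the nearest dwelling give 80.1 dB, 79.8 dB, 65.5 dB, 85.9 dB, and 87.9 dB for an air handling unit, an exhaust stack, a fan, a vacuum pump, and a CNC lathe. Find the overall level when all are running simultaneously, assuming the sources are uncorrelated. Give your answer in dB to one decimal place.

90.8 dB

For uncorrelated sources the intensities add, so convert each level to linear form, sum, and take 10·log₁₀ of the total.
Σ 10^(L/10) = 10^(80.1/10) + 10^(79.8/10) + 10^(65.5/10) + 10^(85.9/10) + 10^(87.9/10) = 1.207e+09.
L_total = 10·log₁₀(1.207e+09) = 90.82 dB.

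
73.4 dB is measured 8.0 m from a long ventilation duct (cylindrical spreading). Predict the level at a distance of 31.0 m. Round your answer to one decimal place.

67.5 dB

Cylindrical spreading from a line source gives a 10·log₁₀(r₂/r₁) drop.
L₂ = 73.4 − 10·log₁₀(31.0/8.0) = 73.4 − 5.883 = 67.52 dB.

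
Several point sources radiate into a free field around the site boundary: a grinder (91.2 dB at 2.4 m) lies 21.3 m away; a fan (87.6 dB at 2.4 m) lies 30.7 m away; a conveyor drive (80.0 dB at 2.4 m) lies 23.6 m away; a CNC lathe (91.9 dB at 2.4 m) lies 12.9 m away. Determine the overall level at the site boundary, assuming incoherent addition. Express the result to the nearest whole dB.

Propagate each source to the receiver with L = L_ref − 20·log₁₀(r/r_ref), then add intensities.
grinder: 91.2 − 20·log₁₀(21.3/2.4) = 91.2 − 18.96 = 72.24 dB.
fan: 87.6 − 20·log₁₀(30.7/2.4) = 87.6 − 22.14 = 65.46 dB.
conveyor drive: 80.0 − 20·log₁₀(23.6/2.4) = 80.0 − 19.85 = 60.15 dB.
CNC lathe: 91.9 − 20·log₁₀(12.9/2.4) = 91.9 − 14.61 = 77.29 dB.
Σ 10^(L/10) = 7.490e+07 → L_total = 10·log₁₀(7.490e+07) = 78.74 dB.

79 dB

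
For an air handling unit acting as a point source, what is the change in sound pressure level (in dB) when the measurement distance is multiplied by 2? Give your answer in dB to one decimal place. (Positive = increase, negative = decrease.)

-6.0 dB

Point-source spreading: ΔL = −20·log₁₀(r₂/r₁).
ΔL = −20·log₁₀(2) = -6.02 dB.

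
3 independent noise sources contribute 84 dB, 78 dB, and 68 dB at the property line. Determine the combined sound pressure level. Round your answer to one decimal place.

85.1 dB

Incoherent sources combine by intensity addition: L_total = 10·log₁₀(Σ 10^(L_i/10)).
Σ 10^(L/10) = 10^(84/10) + 10^(78/10) + 10^(68/10) = 3.206e+08.
L_total = 10·log₁₀(3.206e+08) = 85.06 dB.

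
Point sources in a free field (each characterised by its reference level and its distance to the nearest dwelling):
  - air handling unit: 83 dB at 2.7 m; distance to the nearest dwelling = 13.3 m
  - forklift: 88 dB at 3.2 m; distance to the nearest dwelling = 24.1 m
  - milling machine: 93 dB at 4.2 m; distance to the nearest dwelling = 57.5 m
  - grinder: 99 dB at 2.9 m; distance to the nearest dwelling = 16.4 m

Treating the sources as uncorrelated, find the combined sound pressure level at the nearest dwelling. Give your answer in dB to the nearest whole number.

First find each source's level at the receiver (point-source: −20·log₁₀(r/r_ref)), then combine on an intensity basis.
air handling unit: 83 − 20·log₁₀(13.3/2.7) = 83 − 13.85 = 69.15 dB.
forklift: 88 − 20·log₁₀(24.1/3.2) = 88 − 17.54 = 70.46 dB.
milling machine: 93 − 20·log₁₀(57.5/4.2) = 93 − 22.73 = 70.27 dB.
grinder: 99 − 20·log₁₀(16.4/2.9) = 99 − 15.05 = 83.95 dB.
Σ 10^(L/10) = 2.784e+08 → L_total = 10·log₁₀(2.784e+08) = 84.45 dB.

84 dB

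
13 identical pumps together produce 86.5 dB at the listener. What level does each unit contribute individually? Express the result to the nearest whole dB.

75 dB

13 equal contributions raise the level by 10·log₁₀ 13 = 11.139 dB, so each unit alone gives 86.5 − 11.139.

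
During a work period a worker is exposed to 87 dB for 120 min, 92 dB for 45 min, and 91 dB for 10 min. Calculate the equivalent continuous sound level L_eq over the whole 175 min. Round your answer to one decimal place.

Weight each interval's intensity by its duration and average over T = 175 min:
Σ tᵢ·10^(Lᵢ/10) = 120·10^(87/10) + 45·10^(92/10) + 10·10^(91/10) = 1.441e+11.
L_eq = 10·log₁₀(1.441e+11/175) = 89.15 dB.

89.2 dB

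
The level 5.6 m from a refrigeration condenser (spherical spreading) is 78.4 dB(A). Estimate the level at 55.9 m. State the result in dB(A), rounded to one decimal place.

58.4 dB(A)

For a point source, L₂ = L₁ − 20·log₁₀(r₂/r₁).
L₂ = 78.4 − 20·log₁₀(55.9/5.6) = 78.4 − 19.984 = 58.42 dB(A).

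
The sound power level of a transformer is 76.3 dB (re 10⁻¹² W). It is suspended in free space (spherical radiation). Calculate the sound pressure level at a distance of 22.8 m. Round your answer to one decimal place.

38.1 dB

Free-field spherical radiation: L_p = L_w − 10·log₁₀(4π·r²), r = 22.8 m.
4π·r² = 6533 m², 10·log₁₀ of that is 38.151 dB.
L_p = 76.3 − 38.151 = 38.15 dB.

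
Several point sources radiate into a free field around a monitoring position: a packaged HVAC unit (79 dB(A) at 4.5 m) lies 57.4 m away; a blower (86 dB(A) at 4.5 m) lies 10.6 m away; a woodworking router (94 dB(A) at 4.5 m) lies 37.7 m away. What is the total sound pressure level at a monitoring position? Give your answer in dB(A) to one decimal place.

80.3 dB(A)

Propagate each source to the receiver with L = L_ref − 20·log₁₀(r/r_ref), then add intensities.
packaged HVAC unit: 79 − 20·log₁₀(57.4/4.5) = 79 − 22.11 = 56.89 dB(A).
blower: 86 − 20·log₁₀(10.6/4.5) = 86 − 7.44 = 78.56 dB(A).
woodworking router: 94 − 20·log₁₀(37.7/4.5) = 94 − 18.46 = 75.54 dB(A).
Σ 10^(L/10) = 1.080e+08 → L_total = 10·log₁₀(1.080e+08) = 80.34 dB(A).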